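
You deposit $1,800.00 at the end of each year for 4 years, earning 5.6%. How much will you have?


Formula: FV = PMT * ((1+r)^n - 1) / r
Growth factor: (1 + 0.056)^4 = 1.243528
Numerator: 1.243528 - 1 = 0.243528
FV = $1,800.00 * 0.243528 / 0.056 = $7,827.70

$7,827.70


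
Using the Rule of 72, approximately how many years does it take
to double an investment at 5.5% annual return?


Formula: Years ≈ 72 / r
Substituting: Years ≈ 72 / 5.5
Years ≈ 13.1

13.1 years


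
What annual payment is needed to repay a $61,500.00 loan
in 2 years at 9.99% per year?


Formula: PMT = PV * r / (1 - (1+r)^(-n))
Denominator: 1 - (1 + 0.0999)^(-2) = 0.173403
Numerator: $61,500.00 * 0.0999 = 6143.85
PMT = 6143.85 / 0.173403 = $35,430.96

$35,430.96


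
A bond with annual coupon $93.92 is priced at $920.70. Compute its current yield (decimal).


Formula: Current yield = annual coupon / price
Substituting: CY = $93.92 / $920.70
CY = 0.102009

0.102009


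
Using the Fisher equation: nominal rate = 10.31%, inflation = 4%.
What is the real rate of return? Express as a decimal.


Formula: (1 + r_real) = (1 + r_nom) / (1 + inflation)
Substituting: (1 + r_real) = 1.1031 / 1.04
(1 + r_real) = 1.060673
r_real = 1.060673 - 1 = 0.060673

0.060673


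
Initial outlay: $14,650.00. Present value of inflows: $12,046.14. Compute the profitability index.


Formula: PI = PV(cash flows) / initial investment
Substituting: PI = $12,046.14 / $14,650.00
PI = 0.8223

0.8223


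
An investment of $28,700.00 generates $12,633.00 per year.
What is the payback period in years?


Formula: Payback = investment / annual cash flow
Substituting: Payback = $28,700.00 / $12,633.00
Payback = 2.2718 years

2.2718 years


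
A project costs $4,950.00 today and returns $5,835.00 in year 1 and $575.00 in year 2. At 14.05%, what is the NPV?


Formula: NPV = C0 + C1/(1+r) + C2/(1+r)^2
Discount C1: $5,835.00 / (1 + 0.1405) = $5,116.18
Discount C2: $575.00 / (1 + 0.1405)^2 = $442.06
NPV = -$4,950.00 + $5,116.18 + $442.06 = $608.23

$608.23


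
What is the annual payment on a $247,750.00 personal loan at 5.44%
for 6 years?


Formula: PMT = PV * r / (1 - (1+r)^(-n))
Denominator: 1 - (1 + 0.0544)^(-6) = 0.272274
Numerator: $247,750.00 * 0.0544 = 13477.6
PMT = 13477.6 / 0.272274 = $49,500.05

$49,500.05


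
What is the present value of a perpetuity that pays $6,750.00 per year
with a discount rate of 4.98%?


Formula: PV = C / r
Substituting: PV = $6,750.00 / 0.0498
PV = $135,542.17

$135,542.17


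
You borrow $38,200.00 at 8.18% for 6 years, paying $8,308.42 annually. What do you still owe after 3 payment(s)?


Formula: Balance = PV*(1+r)^k - PMT*((1+r)^k - 1)/r
Growth: (1 + 0.0818)^3 = 1.266021
Accumulated factor: ((1+r)^k - 1)/r = 3.252091
Balance = $38,200.00 * 1.266021 - $8,308.42 * 3.252091
Balance = $21,342.26

$21,342.26


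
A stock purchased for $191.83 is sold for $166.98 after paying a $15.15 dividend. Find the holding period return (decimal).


Formula: HPR = (P1 - P0 + D) / P0
Gain: $166.98 - $191.83 + $15.15 = -$9.70
HPR = -$9.70 / $191.83 = -0.0506

-0.0506


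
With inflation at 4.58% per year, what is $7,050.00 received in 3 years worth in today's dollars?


Formula: Real value = nominal / (1 + inflation)^years
Price level: (1 + 0.0458)^3 = 1.143789
Real value = $7,050.00 / 1.143789 = $6,163.72

$6,163.72


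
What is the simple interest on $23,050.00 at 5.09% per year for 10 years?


Formula: I = P * r * t
Substituting: I = $23,050.00 * 0.0509 * 10
Step: I = $23,050.00 * 0.509
I = $11,732.45

$11,732.45


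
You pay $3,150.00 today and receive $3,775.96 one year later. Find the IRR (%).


Formula: IRR = C1/C0 - 1
Substituting: IRR = $3,775.96 / $3,150.00 - 1
Ratio: 1.198717 - 1 = 0.198717
IRR = 19.8717%

19.8717%


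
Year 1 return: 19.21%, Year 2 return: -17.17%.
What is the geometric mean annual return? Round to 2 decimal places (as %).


Formula: Geometric mean = ((1+r1)*(1+r2))^(1/2) - 1
Product: (1 + 0.1921) * (1 + -0.1717) = 1.1921 * 0.8283 = 0.987416
Square root: 0.987416^0.5 = 0.993688
Geometric mean = 0.993688 - 1 = -0.006312
As percentage: -0.63%

-0.63%


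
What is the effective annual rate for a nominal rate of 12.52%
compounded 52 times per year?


Formula: EAR = (1 + r/m)^m - 1
Period rate: r/m = 0.1252 / 52 = 0.002408
Compounding: (1 + 0.002408)^52 = 1.133205
EAR = 1.133205 - 1 = 0.133205

0.133205


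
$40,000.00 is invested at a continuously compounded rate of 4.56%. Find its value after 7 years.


Formula: FV = P * e^(r*t)
Exponent: r*t = 0.0456 * 7 = 0.3192
e^(0.3192) = 1.376027
FV = $40,000.00 * 1.376027 = $55,041.06

$55,041.06


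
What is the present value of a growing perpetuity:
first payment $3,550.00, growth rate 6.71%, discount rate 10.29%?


Formula: PV = C / (r - g)
Spread: r - g = 0.1029 - 0.0671 = 0.0358
Substituting: PV = $3,550.00 / 0.0358
PV = $99,162.01

$99,162.01


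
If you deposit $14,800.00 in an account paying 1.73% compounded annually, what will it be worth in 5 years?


Formula: FV = P * (1 + r)^n
Substituting: FV = $14,800.00 * (1 + 0.0173)^5
Growth factor: (1.0173)^5 = 1.089545
FV = $14,800.00 * 1.089545 = $16,125.27

$16,125.27


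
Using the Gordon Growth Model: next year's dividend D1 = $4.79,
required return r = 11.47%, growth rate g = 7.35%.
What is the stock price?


Formula: P = D1 / (r - g)
Spread: r - g = 0.1147 - 0.0735 = 0.0412
Substituting: P = $4.79 / 0.0412
P = $116.26

$116.26


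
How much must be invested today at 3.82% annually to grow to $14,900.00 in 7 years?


Formula: PV = FV / (1 + r)^n
Substituting: PV = $14,900.00 / (1 + 0.0382)^7
Discount factor: (1.0382)^7 = 1.300071
PV = $14,900.00 / 1.300071 = $11,460.91

$11,460.91


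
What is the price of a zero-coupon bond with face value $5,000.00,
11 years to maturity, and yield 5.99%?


Formula: Price = FV / (1 + r)^n
Substituting: Price = $5,000.00 / (1 + 0.0599)^11
Discount factor: (1.0599)^11 = 1.89633
Price = $5,000.00 / 1.89633 = $2,636.67

$2,636.67


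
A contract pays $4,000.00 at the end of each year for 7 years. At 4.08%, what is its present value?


Formula: PV = PMT * (1 - (1+r)^(-n)) / r
Discount factor: (1 + 0.0408)^(-7) = 0.755839
Bracket: 1 - 0.755839 = 0.244161
PV = $4,000.00 * 0.244161 / 0.0408 = $23,937.40

$23,937.40


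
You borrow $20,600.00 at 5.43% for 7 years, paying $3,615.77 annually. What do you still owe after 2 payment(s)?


Formula: Balance = PV*(1+r)^k - PMT*((1+r)^k - 1)/r
Growth: (1 + 0.0543)^2 = 1.111548
Accumulated factor: ((1+r)^k - 1)/r = 2.0543
Balance = $20,600.00 * 1.111548 - $3,615.77 * 2.0543
Balance = $15,470.02

$15,470.02


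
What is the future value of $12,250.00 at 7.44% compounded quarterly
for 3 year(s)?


Formula: FV = P * (1 + r/m)^(m*t)
Period rate: r/m = 0.0744 / 4 = 0.0186
Total periods: m*t = 4 * 3 = 12
Growth factor: (1 + 0.0186)^12 = 1.24751
FV = $12,250.00 * 1.24751 = $15,282.00

$15,282.00


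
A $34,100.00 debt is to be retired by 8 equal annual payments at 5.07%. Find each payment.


Formula: PMT = PV * r / (1 - (1+r)^(-n))
Denominator: 1 - (1 + 0.0507)^(-8) = 0.32676
Numerator: $34,100.00 * 0.0507 = 1728.87
PMT = 1728.87 / 0.32676 = $5,290.95

$5,290.95


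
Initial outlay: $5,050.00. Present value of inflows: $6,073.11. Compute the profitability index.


Formula: PI = PV(cash flows) / initial investment
Substituting: PI = $6,073.11 / $5,050.00
PI = 1.2026

1.2026


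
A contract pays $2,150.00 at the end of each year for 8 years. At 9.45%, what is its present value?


Formula: PV = PMT * (1 - (1+r)^(-n)) / r
Discount factor: (1 + 0.0945)^(-8) = 0.485595
Bracket: 1 - 0.485595 = 0.514405
PV = $2,150.00 * 0.514405 / 0.0945 = $11,703.40

$11,703.40


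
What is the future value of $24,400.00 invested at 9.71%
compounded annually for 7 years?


Formula: FV = P * (1 + r)^n
Substituting: FV = $24,400.00 * (1 + 0.0971)^7
Growth factor: (1.0971)^7 = 1.913038
FV = $24,400.00 * 1.913038 = $46,678.12

$46,678.12


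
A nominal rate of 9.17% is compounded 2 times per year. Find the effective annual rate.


Formula: EAR = (1 + r/m)^m - 1
Period rate: r/m = 0.0917 / 2 = 0.04585
Compounding: (1 + 0.04585)^2 = 1.093802
EAR = 1.093802 - 1 = 0.093802

0.093802


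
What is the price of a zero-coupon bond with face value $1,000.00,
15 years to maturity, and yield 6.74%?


Formula: Price = FV / (1 + r)^n
Substituting: Price = $1,000.00 / (1 + 0.0674)^15
Discount factor: (1.0674)^15 = 2.660161
Price = $1,000.00 / 2.660161 = $375.92

$375.92


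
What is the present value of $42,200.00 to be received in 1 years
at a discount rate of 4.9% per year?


Formula: PV = FV / (1 + r)^n
Substituting: PV = $42,200.00 / (1 + 0.049)^1
Discount factor: (1.049)^1 = 1.049
PV = $42,200.00 / 1.049 = $40,228.79

$40,228.79


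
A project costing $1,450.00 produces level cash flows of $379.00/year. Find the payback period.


Formula: Payback = investment / annual cash flow
Substituting: Payback = $1,450.00 / $379.00
Payback = 3.8259 years

3.8259 years


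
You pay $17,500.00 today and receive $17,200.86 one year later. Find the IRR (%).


Formula: IRR = C1/C0 - 1
Substituting: IRR = $17,200.86 / $17,500.00 - 1
Ratio: 0.982906 - 1 = -0.017094
IRR = -1.7094%

-1.7094%


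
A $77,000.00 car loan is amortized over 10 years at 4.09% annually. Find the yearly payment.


Formula: PMT = PV * r / (1 - (1+r)^(-n))
Denominator: 1 - (1 + 0.0409)^(-10) = 0.330254
Numerator: $77,000.00 * 0.0409 = 3149.3
PMT = 3149.3 / 0.330254 = $9,535.98

$9,535.98


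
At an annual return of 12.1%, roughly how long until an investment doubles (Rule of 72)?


Formula: Years ≈ 72 / r
Substituting: Years ≈ 72 / 12.1
Years ≈ 6.0

6.0 years


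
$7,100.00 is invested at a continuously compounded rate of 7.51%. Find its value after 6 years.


Formula: FV = P * e^(r*t)
Exponent: r*t = 0.0751 * 6 = 0.4506
e^(0.4506) = 1.569253
FV = $7,100.00 * 1.569253 = $11,141.70

$11,141.70


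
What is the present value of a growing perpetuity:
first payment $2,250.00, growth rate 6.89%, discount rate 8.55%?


Formula: PV = C / (r - g)
Spread: r - g = 0.0855 - 0.0689 = 0.0166
Substituting: PV = $2,250.00 / 0.0166
PV = $135,542.17

$135,542.17


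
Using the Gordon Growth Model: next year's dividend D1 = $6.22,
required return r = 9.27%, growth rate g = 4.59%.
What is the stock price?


Formula: P = D1 / (r - g)
Spread: r - g = 0.0927 - 0.0459 = 0.0468
Substituting: P = $6.22 / 0.0468
P = $132.91

$132.91


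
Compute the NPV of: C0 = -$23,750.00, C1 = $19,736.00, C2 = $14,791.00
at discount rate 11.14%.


Formula: NPV = C0 + C1/(1+r) + C2/(1+r)^2
Discount C1: $19,736.00 / (1 + 0.1114) = $17,757.78
Discount C2: $14,791.00 / (1 + 0.1114)^2 = $11,974.48
NPV = -$23,750.00 + $17,757.78 + $11,974.48 = $5,982.27

$5,982.27


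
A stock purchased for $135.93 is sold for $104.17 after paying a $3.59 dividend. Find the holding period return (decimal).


Formula: HPR = (P1 - P0 + D) / P0
Gain: $104.17 - $135.93 + $3.59 = -$28.17
HPR = -$28.17 / $135.93 = -0.2072

-0.2072


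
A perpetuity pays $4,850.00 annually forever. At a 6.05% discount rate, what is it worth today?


Formula: PV = C / r
Substituting: PV = $4,850.00 / 0.0605
PV = $80,165.29

$80,165.29


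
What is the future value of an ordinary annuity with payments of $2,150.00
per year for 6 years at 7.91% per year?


Formula: FV = PMT * ((1+r)^n - 1) / r
Growth factor: (1 + 0.0791)^6 = 1.578956
Numerator: 1.578956 - 1 = 0.578956
FV = $2,150.00 * 0.578956 / 0.0791 = $15,736.49

$15,736.49


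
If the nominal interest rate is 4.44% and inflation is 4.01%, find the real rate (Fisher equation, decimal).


Formula: (1 + r_real) = (1 + r_nom) / (1 + inflation)
Substituting: (1 + r_real) = 1.0444 / 1.0401
(1 + r_real) = 1.004134
r_real = 1.004134 - 1 = 0.004134

0.004134


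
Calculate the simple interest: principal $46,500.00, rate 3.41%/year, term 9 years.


Formula: I = P * r * t
Substituting: I = $46,500.00 * 0.0341 * 9
Step: I = $46,500.00 * 0.3069
I = $14,270.85

$14,270.85


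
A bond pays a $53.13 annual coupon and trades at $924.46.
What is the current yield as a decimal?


Formula: Current yield = annual coupon / price
Substituting: CY = $53.13 / $924.46
CY = 0.057471

0.057471


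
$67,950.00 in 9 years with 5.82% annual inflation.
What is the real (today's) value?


Formula: Real value = nominal / (1 + inflation)^years
Price level: (1 + 0.0582)^9 = 1.663833
Real value = $67,950.00 / 1.663833 = $40,839.43

$40,839.43


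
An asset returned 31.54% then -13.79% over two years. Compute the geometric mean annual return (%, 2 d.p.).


Formula: Geometric mean = ((1+r1)*(1+r2))^(1/2) - 1
Product: (1 + 0.3154) * (1 + -0.1379) = 1.3154 * 0.8621 = 1.134006
Square root: 1.134006^0.5 = 1.064897
Geometric mean = 1.064897 - 1 = 0.064897
As percentage: 6.49%

6.49%


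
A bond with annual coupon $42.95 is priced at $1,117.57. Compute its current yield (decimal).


Formula: Current yield = annual coupon / price
Substituting: CY = $42.95 / $1,117.57
CY = 0.038432

0.038432


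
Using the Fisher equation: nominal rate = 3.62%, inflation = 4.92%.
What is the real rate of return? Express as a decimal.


Formula: (1 + r_real) = (1 + r_nom) / (1 + inflation)
Substituting: (1 + r_real) = 1.0362 / 1.0492
(1 + r_real) = 0.98761
r_real = 0.98761 - 1 = -0.01239

-0.01239


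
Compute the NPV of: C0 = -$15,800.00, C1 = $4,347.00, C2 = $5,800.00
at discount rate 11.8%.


Formula: NPV = C0 + C1/(1+r) + C2/(1+r)^2
Discount C1: $4,347.00 / (1 + 0.118) = $3,888.19
Discount C2: $5,800.00 / (1 + 0.118)^2 = $4,640.28
NPV = -$15,800.00 + $3,888.19 + $4,640.28 = -$7,271.52

-$7,271.52


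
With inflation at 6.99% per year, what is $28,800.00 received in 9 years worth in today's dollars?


Formula: Real value = nominal / (1 + inflation)^years
Price level: (1 + 0.0699)^9 = 1.836913
Real value = $28,800.00 / 1.836913 = $15,678.47

$15,678.47


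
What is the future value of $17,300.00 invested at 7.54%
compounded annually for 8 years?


Formula: FV = P * (1 + r)^n
Substituting: FV = $17,300.00 * (1 + 0.0754)^8
Growth factor: (1.0754)^8 = 1.788794
FV = $17,300.00 * 1.788794 = $30,946.13

$30,946.13


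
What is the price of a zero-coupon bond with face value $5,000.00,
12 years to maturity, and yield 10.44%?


Formula: Price = FV / (1 + r)^n
Substituting: Price = $5,000.00 / (1 + 0.1044)^12
Discount factor: (1.1044)^12 = 3.292432
Price = $5,000.00 / 3.292432 = $1,518.63

$1,518.63


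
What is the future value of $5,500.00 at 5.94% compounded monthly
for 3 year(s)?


Formula: FV = P * (1 + r/m)^(m*t)
Period rate: r/m = 0.0594 / 12 = 0.00495
Total periods: m*t = 12 * 3 = 36
Growth factor: (1 + 0.00495)^36 = 1.194539
FV = $5,500.00 * 1.194539 = $6,569.96

$6,569.96


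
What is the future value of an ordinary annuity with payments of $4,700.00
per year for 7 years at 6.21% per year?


Formula: FV = PMT * ((1+r)^n - 1) / r
Growth factor: (1 + 0.0621)^7 = 1.524607
Numerator: 1.524607 - 1 = 0.524607
FV = $4,700.00 * 0.524607 / 0.0621 = $39,704.54

$39,704.54


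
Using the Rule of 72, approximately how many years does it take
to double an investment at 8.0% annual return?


Formula: Years ≈ 72 / r
Substituting: Years ≈ 72 / 8.0
Years ≈ 9.0

9.0 years


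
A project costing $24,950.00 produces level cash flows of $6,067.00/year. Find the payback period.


Formula: Payback = investment / annual cash flow
Substituting: Payback = $24,950.00 / $6,067.00
Payback = 4.1124 years

4.1124 years


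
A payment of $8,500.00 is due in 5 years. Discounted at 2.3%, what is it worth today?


Formula: PV = FV / (1 + r)^n
Substituting: PV = $8,500.00 / (1 + 0.023)^5
Discount factor: (1.023)^5 = 1.120413
PV = $8,500.00 / 1.120413 = $7,586.49

$7,586.49


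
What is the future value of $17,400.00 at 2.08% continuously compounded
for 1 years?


Formula: FV = P * e^(r*t)
Exponent: r*t = 0.0208 * 1 = 0.0208
e^(0.0208) = 1.021018
FV = $17,400.00 * 1.021018 = $17,765.71

$17,765.71


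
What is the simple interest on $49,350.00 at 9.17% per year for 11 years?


Formula: I = P * r * t
Substituting: I = $49,350.00 * 0.0917 * 11
Step: I = $49,350.00 * 1.0087
I = $49,779.35

$49,779.35


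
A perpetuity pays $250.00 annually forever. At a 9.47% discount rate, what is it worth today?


Formula: PV = C / r
Substituting: PV = $250.00 / 0.0947
PV = $2,639.92

$2,639.92


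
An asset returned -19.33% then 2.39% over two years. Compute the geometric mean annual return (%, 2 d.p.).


Formula: Geometric mean = ((1+r1)*(1+r2))^(1/2) - 1
Product: (1 + -0.1933) * (1 + 0.0239) = 0.8067 * 1.0239 = 0.82598
Square root: 0.82598^0.5 = 0.908834
Geometric mean = 0.908834 - 1 = -0.091166
As percentage: -9.12%

-9.12%


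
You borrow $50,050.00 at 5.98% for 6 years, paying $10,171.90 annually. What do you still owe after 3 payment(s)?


Formula: Balance = PV*(1+r)^k - PMT*((1+r)^k - 1)/r
Growth: (1 + 0.0598)^3 = 1.190342
Accumulated factor: ((1+r)^k - 1)/r = 3.182976
Balance = $50,050.00 * 1.190342 - $10,171.90 * 3.182976
Balance = $27,199.70

$27,199.70


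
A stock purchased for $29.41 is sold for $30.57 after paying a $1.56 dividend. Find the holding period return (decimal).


Formula: HPR = (P1 - P0 + D) / P0
Gain: $30.57 - $29.41 + $1.56 = $2.72
HPR = $2.72 / $29.41 = 0.0925

0.0925


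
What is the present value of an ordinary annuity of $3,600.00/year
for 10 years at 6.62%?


Formula: PV = PMT * (1 - (1+r)^(-n)) / r
Discount factor: (1 + 0.0662)^(-10) = 0.526761
Bracket: 1 - 0.526761 = 0.473239
PV = $3,600.00 * 0.473239 / 0.0662 = $25,735.08

$25,735.08


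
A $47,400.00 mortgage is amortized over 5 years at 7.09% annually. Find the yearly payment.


Formula: PMT = PV * r / (1 - (1+r)^(-n))
Denominator: 1 - (1 + 0.0709)^(-5) = 0.290005
Numerator: $47,400.00 * 0.0709 = 3360.66
PMT = 3360.66 / 0.290005 = $11,588.29

$11,588.29


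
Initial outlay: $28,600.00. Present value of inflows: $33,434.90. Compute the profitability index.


Formula: PI = PV(cash flows) / initial investment
Substituting: PI = $33,434.90 / $28,600.00
PI = 1.1691

1.1691


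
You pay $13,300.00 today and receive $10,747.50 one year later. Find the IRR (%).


Formula: IRR = C1/C0 - 1
Substituting: IRR = $10,747.50 / $13,300.00 - 1
Ratio: 0.808083 - 1 = -0.191917
IRR = -19.1917%

-19.1917%


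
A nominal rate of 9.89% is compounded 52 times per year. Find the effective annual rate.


Formula: EAR = (1 + r/m)^m - 1
Period rate: r/m = 0.0989 / 52 = 0.001902
Compounding: (1 + 0.001902)^52 = 1.103852
EAR = 1.103852 - 1 = 0.103852

0.103852


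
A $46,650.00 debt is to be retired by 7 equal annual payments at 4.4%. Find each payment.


Formula: PMT = PV * r / (1 - (1+r)^(-n))
Denominator: 1 - (1 + 0.044)^(-7) = 0.26023
Numerator: $46,650.00 * 0.044 = 2052.6
PMT = 2052.6 / 0.26023 = $7,887.63

$7,887.63


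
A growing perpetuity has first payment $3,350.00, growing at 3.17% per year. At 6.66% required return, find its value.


Formula: PV = C / (r - g)
Spread: r - g = 0.0666 - 0.0317 = 0.0349
Substituting: PV = $3,350.00 / 0.0349
PV = $95,988.54

$95,988.54


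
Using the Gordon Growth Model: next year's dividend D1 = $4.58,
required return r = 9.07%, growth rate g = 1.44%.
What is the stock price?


Formula: P = D1 / (r - g)
Spread: r - g = 0.0907 - 0.0144 = 0.0763
Substituting: P = $4.58 / 0.0763
P = $60.03

$60.03


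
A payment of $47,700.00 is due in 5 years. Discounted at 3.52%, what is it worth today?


Formula: PV = FV / (1 + r)^n
Substituting: PV = $47,700.00 / (1 + 0.0352)^5
Discount factor: (1.0352)^5 = 1.188834
PV = $47,700.00 / 1.188834 = $40,123.34

$40,123.34


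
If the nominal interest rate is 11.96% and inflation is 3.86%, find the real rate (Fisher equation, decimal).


Formula: (1 + r_real) = (1 + r_nom) / (1 + inflation)
Substituting: (1 + r_real) = 1.1196 / 1.0386
(1 + r_real) = 1.07799
r_real = 1.07799 - 1 = 0.07799

0.07799


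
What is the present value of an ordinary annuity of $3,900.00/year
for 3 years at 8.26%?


Formula: PV = PMT * (1 - (1+r)^(-n)) / r
Discount factor: (1 + 0.0826)^(-3) = 0.788127
Bracket: 1 - 0.788127 = 0.211873
PV = $3,900.00 * 0.211873 / 0.0826 = $10,003.71

$10,003.71


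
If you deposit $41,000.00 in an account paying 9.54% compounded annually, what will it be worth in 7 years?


Formula: FV = P * (1 + r)^n
Substituting: FV = $41,000.00 * (1 + 0.0954)^7
Growth factor: (1.0954)^7 = 1.892384
FV = $41,000.00 * 1.892384 = $77,587.72

$77,587.72


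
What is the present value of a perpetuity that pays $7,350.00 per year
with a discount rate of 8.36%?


Formula: PV = C / r
Substituting: PV = $7,350.00 / 0.0836
PV = $87,918.66

$87,918.66


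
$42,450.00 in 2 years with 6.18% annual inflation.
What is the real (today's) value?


Formula: Real value = nominal / (1 + inflation)^years
Price level: (1 + 0.0618)^2 = 1.127419
Real value = $42,450.00 / 1.127419 = $37,652.36

$37,652.36


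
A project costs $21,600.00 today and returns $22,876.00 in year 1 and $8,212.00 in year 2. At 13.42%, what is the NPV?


Formula: NPV = C0 + C1/(1+r) + C2/(1+r)^2
Discount C1: $22,876.00 / (1 + 0.1342) = $20,169.28
Discount C2: $8,212.00 / (1 + 0.1342)^2 = $6,383.66
NPV = -$21,600.00 + $20,169.28 + $6,383.66 = $4,952.94

$4,952.94


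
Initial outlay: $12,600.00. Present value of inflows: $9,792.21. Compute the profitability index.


Formula: PI = PV(cash flows) / initial investment
Substituting: PI = $9,792.21 / $12,600.00
PI = 0.7772

0.7772


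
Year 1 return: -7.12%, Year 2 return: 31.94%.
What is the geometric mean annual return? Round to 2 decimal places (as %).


Formula: Geometric mean = ((1+r1)*(1+r2))^(1/2) - 1
Product: (1 + -0.0712) * (1 + 0.3194) = 0.9288 * 1.3194 = 1.225459
Square root: 1.225459^0.5 = 1.107004
Geometric mean = 1.107004 - 1 = 0.107004
As percentage: 10.70%

10.70%


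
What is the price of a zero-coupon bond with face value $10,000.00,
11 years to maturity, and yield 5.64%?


Formula: Price = FV / (1 + r)^n
Substituting: Price = $10,000.00 / (1 + 0.0564)^11
Discount factor: (1.0564)^11 = 1.828573
Price = $10,000.00 / 1.828573 = $5,468.75

$5,468.75


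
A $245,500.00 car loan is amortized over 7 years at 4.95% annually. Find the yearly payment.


Formula: PMT = PV * r / (1 - (1+r)^(-n))
Denominator: 1 - (1 + 0.0495)^(-7) = 0.286945
Numerator: $245,500.00 * 0.0495 = 12152.25
PMT = 12152.25 / 0.286945 = $42,350.42

$42,350.42


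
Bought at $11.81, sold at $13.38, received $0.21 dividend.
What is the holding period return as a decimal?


Formula: HPR = (P1 - P0 + D) / P0
Gain: $13.38 - $11.81 + $0.21 = $1.78
HPR = $1.78 / $11.81 = 0.1507

0.1507


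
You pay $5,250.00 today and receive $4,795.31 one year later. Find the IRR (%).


Formula: IRR = C1/C0 - 1
Substituting: IRR = $4,795.31 / $5,250.00 - 1
Ratio: 0.913392 - 1 = -0.086608
IRR = -8.6608%

-8.6608%


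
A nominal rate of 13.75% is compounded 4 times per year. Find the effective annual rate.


Formula: EAR = (1 + r/m)^m - 1
Period rate: r/m = 0.1375 / 4 = 0.034375
Compounding: (1 + 0.034375)^4 = 1.144754
EAR = 1.144754 - 1 = 0.144754

0.144754


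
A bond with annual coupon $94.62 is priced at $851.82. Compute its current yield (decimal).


Formula: Current yield = annual coupon / price
Substituting: CY = $94.62 / $851.82
CY = 0.11108

0.11108


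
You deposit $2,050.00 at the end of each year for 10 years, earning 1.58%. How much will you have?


Formula: FV = PMT * ((1+r)^n - 1) / r
Growth factor: (1 + 0.0158)^10 = 1.16972
Numerator: 1.16972 - 1 = 0.16972
FV = $2,050.00 * 0.16972 / 0.0158 = $22,020.69

$22,020.69


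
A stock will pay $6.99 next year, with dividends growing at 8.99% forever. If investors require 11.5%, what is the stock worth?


Formula: P = D1 / (r - g)
Spread: r - g = 0.115 - 0.0899 = 0.0251
Substituting: P = $6.99 / 0.0251
P = $278.49

$278.49


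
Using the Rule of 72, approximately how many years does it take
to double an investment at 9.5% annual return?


Formula: Years ≈ 72 / r
Substituting: Years ≈ 72 / 9.5
Years ≈ 7.6

7.6 years


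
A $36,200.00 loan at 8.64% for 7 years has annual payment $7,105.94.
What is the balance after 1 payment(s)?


Formula: Balance = PV*(1+r)^k - PMT*((1+r)^k - 1)/r
Growth: (1 + 0.0864)^1 = 1.0864
Accumulated factor: ((1+r)^k - 1)/r = 1.0
Balance = $36,200.00 * 1.0864 - $7,105.94 * 1.0
Balance = $32,221.74

$32,221.74


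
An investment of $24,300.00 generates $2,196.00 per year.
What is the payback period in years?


Formula: Payback = investment / annual cash flow
Substituting: Payback = $24,300.00 / $2,196.00
Payback = 11.0656 years

11.0656 years


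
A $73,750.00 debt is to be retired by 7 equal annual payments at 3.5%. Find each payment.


Formula: PMT = PV * r / (1 - (1+r)^(-n))
Denominator: 1 - (1 + 0.035)^(-7) = 0.214009
Numerator: $73,750.00 * 0.035 = 2581.25
PMT = 2581.25 / 0.214009 = $12,061.41

$12,061.41


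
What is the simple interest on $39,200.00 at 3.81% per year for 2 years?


Formula: I = P * r * t
Substituting: I = $39,200.00 * 0.0381 * 2
Step: I = $39,200.00 * 0.0762
I = $2,987.04

$2,987.04


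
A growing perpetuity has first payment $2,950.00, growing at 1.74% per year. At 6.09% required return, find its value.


Formula: PV = C / (r - g)
Spread: r - g = 0.0609 - 0.0174 = 0.0435
Substituting: PV = $2,950.00 / 0.0435
PV = $67,816.09

$67,816.09


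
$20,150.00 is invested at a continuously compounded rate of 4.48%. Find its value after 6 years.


Formula: FV = P * e^(r*t)
Exponent: r*t = 0.0448 * 6 = 0.2688
e^(0.2688) = 1.308393
FV = $20,150.00 * 1.308393 = $26,364.13

$26,364.13


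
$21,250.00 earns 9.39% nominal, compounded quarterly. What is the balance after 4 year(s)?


Formula: FV = P * (1 + r/m)^(m*t)
Period rate: r/m = 0.0939 / 4 = 0.023475
Total periods: m*t = 4 * 4 = 16
Growth factor: (1 + 0.023475)^16 = 1.449559
FV = $21,250.00 * 1.449559 = $30,803.12

$30,803.12


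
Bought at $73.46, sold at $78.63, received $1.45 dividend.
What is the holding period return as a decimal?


Formula: HPR = (P1 - P0 + D) / P0
Gain: $78.63 - $73.46 + $1.45 = $6.62
HPR = $6.62 / $73.46 = 0.0901

0.0901


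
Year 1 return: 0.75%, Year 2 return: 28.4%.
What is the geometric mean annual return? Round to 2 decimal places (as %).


Formula: Geometric mean = ((1+r1)*(1+r2))^(1/2) - 1
Product: (1 + 0.0075) * (1 + 0.284) = 1.0075 * 1.284 = 1.29363
Square root: 1.29363^0.5 = 1.137379
Geometric mean = 1.137379 - 1 = 0.137379
As percentage: 13.74%

13.74%


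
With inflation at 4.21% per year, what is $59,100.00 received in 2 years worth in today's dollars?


Formula: Real value = nominal / (1 + inflation)^years
Price level: (1 + 0.0421)^2 = 1.085972
Real value = $59,100.00 / 1.085972 = $54,421.27

$54,421.27


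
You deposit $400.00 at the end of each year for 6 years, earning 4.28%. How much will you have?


Formula: FV = PMT * ((1+r)^n - 1) / r
Growth factor: (1 + 0.0428)^6 = 1.285897
Numerator: 1.285897 - 1 = 0.285897
FV = $400.00 * 0.285897 / 0.0428 = $2,671.93

$2,671.93


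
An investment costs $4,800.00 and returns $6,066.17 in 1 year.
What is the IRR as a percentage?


Formula: IRR = C1/C0 - 1
Substituting: IRR = $6,066.17 / $4,800.00 - 1
Ratio: 1.263785 - 1 = 0.263785
IRR = 26.3785%

26.3785%


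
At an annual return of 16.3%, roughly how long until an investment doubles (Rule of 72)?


Formula: Years ≈ 72 / r
Substituting: Years ≈ 72 / 16.3
Years ≈ 4.4

4.4 years


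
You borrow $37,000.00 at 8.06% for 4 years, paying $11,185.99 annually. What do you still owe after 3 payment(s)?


Formula: Balance = PV*(1+r)^k - PMT*((1+r)^k - 1)/r
Growth: (1 + 0.0806)^3 = 1.261813
Accumulated factor: ((1+r)^k - 1)/r = 3.248296
Balance = $37,000.00 * 1.261813 - $11,185.99 * 3.248296
Balance = $10,351.66

$10,351.66


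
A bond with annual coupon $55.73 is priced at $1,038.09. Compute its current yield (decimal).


Formula: Current yield = annual coupon / price
Substituting: CY = $55.73 / $1,038.09
CY = 0.053685

0.053685


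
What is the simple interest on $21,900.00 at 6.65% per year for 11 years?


Formula: I = P * r * t
Substituting: I = $21,900.00 * 0.0665 * 11
Step: I = $21,900.00 * 0.7315
I = $16,019.85

$16,019.85


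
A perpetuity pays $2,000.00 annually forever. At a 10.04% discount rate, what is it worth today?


Formula: PV = C / r
Substituting: PV = $2,000.00 / 0.1004
PV = $19,920.32

$19,920.32


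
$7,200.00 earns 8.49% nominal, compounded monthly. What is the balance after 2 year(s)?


Formula: FV = P * (1 + r/m)^(m*t)
Period rate: r/m = 0.0849 / 12 = 0.007075
Total periods: m*t = 12 * 2 = 24
Growth factor: (1 + 0.007075)^24 = 1.18436
FV = $7,200.00 * 1.18436 = $8,527.39

$8,527.39


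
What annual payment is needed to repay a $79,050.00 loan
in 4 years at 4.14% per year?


Formula: PMT = PV * r / (1 - (1+r)^(-n))
Denominator: 1 - (1 + 0.0414)^(-4) = 0.149783
Numerator: $79,050.00 * 0.0414 = 3272.67
PMT = 3272.67 / 0.149783 = $21,849.39

$21,849.39


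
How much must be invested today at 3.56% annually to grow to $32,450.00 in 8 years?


Formula: PV = FV / (1 + r)^n
Substituting: PV = $32,450.00 / (1 + 0.0356)^8
Discount factor: (1.0356)^8 = 1.322928
PV = $32,450.00 / 1.322928 = $24,528.92

$24,528.92


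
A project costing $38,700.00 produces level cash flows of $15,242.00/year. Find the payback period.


Formula: Payback = investment / annual cash flow
Substituting: Payback = $38,700.00 / $15,242.00
Payback = 2.539 years

2.539 years


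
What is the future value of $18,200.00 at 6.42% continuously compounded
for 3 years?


Formula: FV = P * e^(r*t)
Exponent: r*t = 0.0642 * 3 = 0.1926
e^(0.1926) = 1.212398
FV = $18,200.00 * 1.212398 = $22,065.64

$22,065.64


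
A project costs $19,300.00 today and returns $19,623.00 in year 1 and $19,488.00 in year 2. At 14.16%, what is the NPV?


Formula: NPV = C0 + C1/(1+r) + C2/(1+r)^2
Discount C1: $19,623.00 / (1 + 0.1416) = $17,189.03
Discount C2: $19,488.00 / (1 + 0.1416)^2 = $14,953.38
NPV = -$19,300.00 + $17,189.03 + $14,953.38 = $12,842.41

$12,842.41


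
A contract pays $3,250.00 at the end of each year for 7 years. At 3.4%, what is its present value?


Formula: PV = PMT * (1 - (1+r)^(-n)) / r
Discount factor: (1 + 0.034)^(-7) = 0.791327
Bracket: 1 - 0.791327 = 0.208673
PV = $3,250.00 * 0.208673 / 0.034 = $19,946.64

$19,946.64


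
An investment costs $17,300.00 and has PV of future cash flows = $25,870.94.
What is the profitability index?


Formula: PI = PV(cash flows) / initial investment
Substituting: PI = $25,870.94 / $17,300.00
PI = 1.4954

1.4954


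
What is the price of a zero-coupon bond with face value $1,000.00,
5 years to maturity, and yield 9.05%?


Formula: Price = FV / (1 + r)^n
Substituting: Price = $1,000.00 / (1 + 0.0905)^5
Discount factor: (1.0905)^5 = 1.542156
Price = $1,000.00 / 1.542156 = $648.44

$648.44


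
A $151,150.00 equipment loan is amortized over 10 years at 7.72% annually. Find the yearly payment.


Formula: PMT = PV * r / (1 - (1+r)^(-n))
Denominator: 1 - (1 + 0.0772)^(-10) = 0.524625
Numerator: $151,150.00 * 0.0772 = 11668.78
PMT = 11668.78 / 0.524625 = $22,242.14

$22,242.14


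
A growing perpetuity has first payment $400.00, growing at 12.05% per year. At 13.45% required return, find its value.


Formula: PV = C / (r - g)
Spread: r - g = 0.1345 - 0.1205 = 0.014
Substituting: PV = $400.00 / 0.014
PV = $28,571.43

$28,571.43


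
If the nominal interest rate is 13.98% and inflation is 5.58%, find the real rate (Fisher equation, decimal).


Formula: (1 + r_real) = (1 + r_nom) / (1 + inflation)
Substituting: (1 + r_real) = 1.1398 / 1.0558
(1 + r_real) = 1.079561
r_real = 1.079561 - 1 = 0.079561

0.079561


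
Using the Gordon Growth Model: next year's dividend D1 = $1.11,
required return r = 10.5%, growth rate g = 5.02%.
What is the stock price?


Formula: P = D1 / (r - g)
Spread: r - g = 0.105 - 0.0502 = 0.0548
Substituting: P = $1.11 / 0.0548
P = $20.26

$20.26


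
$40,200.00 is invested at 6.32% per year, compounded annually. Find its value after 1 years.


Formula: FV = P * (1 + r)^n
Substituting: FV = $40,200.00 * (1 + 0.0632)^1
Growth factor: (1.0632)^1 = 1.0632
FV = $40,200.00 * 1.0632 = $42,740.64

$42,740.64


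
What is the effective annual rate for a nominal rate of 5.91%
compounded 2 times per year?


Formula: EAR = (1 + r/m)^m - 1
Period rate: r/m = 0.0591 / 2 = 0.02955
Compounding: (1 + 0.02955)^2 = 1.059973
EAR = 1.059973 - 1 = 0.059973

0.059973


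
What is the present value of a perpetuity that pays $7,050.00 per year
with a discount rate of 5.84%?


Formula: PV = C / r
Substituting: PV = $7,050.00 / 0.0584
PV = $120,719.18

$120,719.18


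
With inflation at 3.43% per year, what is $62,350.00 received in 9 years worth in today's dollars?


Formula: Real value = nominal / (1 + inflation)^years
Price level: (1 + 0.0343)^9 = 1.354624
Real value = $62,350.00 / 1.354624 = $46,027.54

$46,027.54


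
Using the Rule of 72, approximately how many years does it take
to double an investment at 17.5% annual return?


Formula: Years ≈ 72 / r
Substituting: Years ≈ 72 / 17.5
Years ≈ 4.1

4.1 years


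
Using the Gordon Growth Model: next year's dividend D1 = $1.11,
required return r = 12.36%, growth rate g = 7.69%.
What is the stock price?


Formula: P = D1 / (r - g)
Spread: r - g = 0.1236 - 0.0769 = 0.0467
Substituting: P = $1.11 / 0.0467
P = $23.77

$23.77


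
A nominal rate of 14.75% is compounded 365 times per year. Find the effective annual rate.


Formula: EAR = (1 + r/m)^m - 1
Period rate: r/m = 0.1475 / 365 = 0.000404
Compounding: (1 + 0.000404)^365 = 1.158899
EAR = 1.158899 - 1 = 0.158899

0.158899


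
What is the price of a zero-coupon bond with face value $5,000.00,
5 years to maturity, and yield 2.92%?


Formula: Price = FV / (1 + r)^n
Substituting: Price = $5,000.00 / (1 + 0.0292)^5
Discount factor: (1.0292)^5 = 1.154779
Price = $5,000.00 / 1.154779 = $4,329.83

$4,329.83


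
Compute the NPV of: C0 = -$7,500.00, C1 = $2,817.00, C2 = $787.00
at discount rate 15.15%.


Formula: NPV = C0 + C1/(1+r) + C2/(1+r)^2
Discount C1: $2,817.00 / (1 + 0.1515) = $2,446.37
Discount C2: $787.00 / (1 + 0.1515)^2 = $593.54
NPV = -$7,500.00 + $2,446.37 + $593.54 = -$4,460.09

-$4,460.09


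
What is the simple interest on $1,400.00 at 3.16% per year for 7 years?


Formula: I = P * r * t
Substituting: I = $1,400.00 * 0.0316 * 7
Step: I = $1,400.00 * 0.2212
I = $309.68

$309.68


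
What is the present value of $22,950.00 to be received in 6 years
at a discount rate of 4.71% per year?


Formula: PV = FV / (1 + r)^n
Substituting: PV = $22,950.00 / (1 + 0.0471)^6
Discount factor: (1.0471)^6 = 1.318041
PV = $22,950.00 / 1.318041 = $17,412.20

$17,412.20


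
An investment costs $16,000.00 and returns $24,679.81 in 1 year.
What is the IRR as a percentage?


Formula: IRR = C1/C0 - 1
Substituting: IRR = $24,679.81 / $16,000.00 - 1
Ratio: 1.542488 - 1 = 0.542488
IRR = 54.2488%

54.2488%


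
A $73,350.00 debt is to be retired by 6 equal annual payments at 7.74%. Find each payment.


Formula: PMT = PV * r / (1 - (1+r)^(-n))
Denominator: 1 - (1 + 0.0774)^(-6) = 0.360651
Numerator: $73,350.00 * 0.0774 = 5677.29
PMT = 5677.29 / 0.360651 = $15,741.80

$15,741.80


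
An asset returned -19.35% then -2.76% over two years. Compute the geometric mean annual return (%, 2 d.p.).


Formula: Geometric mean = ((1+r1)*(1+r2))^(1/2) - 1
Product: (1 + -0.1935) * (1 + -0.0276) = 0.8065 * 0.9724 = 0.784241
Square root: 0.784241^0.5 = 0.885574
Geometric mean = 0.885574 - 1 = -0.114426
As percentage: -11.44%

-11.44%


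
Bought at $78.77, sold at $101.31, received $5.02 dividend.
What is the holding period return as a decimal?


Formula: HPR = (P1 - P0 + D) / P0
Gain: $101.31 - $78.77 + $5.02 = $27.56
HPR = $27.56 / $78.77 = 0.3499

0.3499


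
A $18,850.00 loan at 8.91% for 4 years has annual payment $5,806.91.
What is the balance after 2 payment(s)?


Formula: Balance = PV*(1+r)^k - PMT*((1+r)^k - 1)/r
Growth: (1 + 0.0891)^2 = 1.186139
Accumulated factor: ((1+r)^k - 1)/r = 2.0891
Balance = $18,850.00 * 1.186139 - $5,806.91 * 2.0891
Balance = $10,227.50

$10,227.50


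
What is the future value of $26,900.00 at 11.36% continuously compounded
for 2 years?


Formula: FV = P * e^(r*t)
Exponent: r*t = 0.1136 * 2 = 0.2272
e^(0.2272) = 1.255081
FV = $26,900.00 * 1.255081 = $33,761.68

$33,761.68


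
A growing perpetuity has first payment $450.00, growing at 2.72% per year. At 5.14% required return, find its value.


Formula: PV = C / (r - g)
Spread: r - g = 0.0514 - 0.0272 = 0.0242
Substituting: PV = $450.00 / 0.0242
PV = $18,595.04

$18,595.04


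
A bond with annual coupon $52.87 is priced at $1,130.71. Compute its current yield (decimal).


Formula: Current yield = annual coupon / price
Substituting: CY = $52.87 / $1,130.71
CY = 0.046758

0.046758


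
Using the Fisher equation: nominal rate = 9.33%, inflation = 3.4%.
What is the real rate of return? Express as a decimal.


Formula: (1 + r_real) = (1 + r_nom) / (1 + inflation)
Substituting: (1 + r_real) = 1.0933 / 1.034
(1 + r_real) = 1.05735
r_real = 1.05735 - 1 = 0.05735

0.05735


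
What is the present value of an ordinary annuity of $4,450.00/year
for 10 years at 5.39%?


Formula: PV = PMT * (1 - (1+r)^(-n)) / r
Discount factor: (1 + 0.0539)^(-10) = 0.59157
Bracket: 1 - 0.59157 = 0.40843
PV = $4,450.00 * 0.40843 / 0.0539 = $33,720.12

$33,720.12


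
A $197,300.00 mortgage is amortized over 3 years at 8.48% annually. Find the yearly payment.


Formula: PMT = PV * r / (1 - (1+r)^(-n))
Denominator: 1 - (1 + 0.0848)^(-3) = 0.216659
Numerator: $197,300.00 * 0.0848 = 16731.04
PMT = 16731.04 / 0.216659 = $77,222.99

$77,222.99


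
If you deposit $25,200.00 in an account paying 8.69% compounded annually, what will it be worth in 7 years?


Formula: FV = P * (1 + r)^n
Substituting: FV = $25,200.00 * (1 + 0.0869)^7
Growth factor: (1.0869)^7 = 1.791955
FV = $25,200.00 * 1.791955 = $45,157.27

$45,157.27


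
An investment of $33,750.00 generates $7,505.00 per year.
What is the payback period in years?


Formula: Payback = investment / annual cash flow
Substituting: Payback = $33,750.00 / $7,505.00
Payback = 4.497 years

4.497 years


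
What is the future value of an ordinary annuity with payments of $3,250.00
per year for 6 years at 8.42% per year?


Formula: FV = PMT * ((1+r)^n - 1) / r
Growth factor: (1 + 0.0842)^6 = 1.624263
Numerator: 1.624263 - 1 = 0.624263
FV = $3,250.00 * 0.624263 / 0.0842 = $24,095.67

$24,095.67


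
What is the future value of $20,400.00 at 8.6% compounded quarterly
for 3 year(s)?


Formula: FV = P * (1 + r/m)^(m*t)
Period rate: r/m = 0.086 / 4 = 0.0215
Total periods: m*t = 4 * 3 = 12
Growth factor: (1 + 0.0215)^12 = 1.290804
FV = $20,400.00 * 1.290804 = $26,332.41

$26,332.41


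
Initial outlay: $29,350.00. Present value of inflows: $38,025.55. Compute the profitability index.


Formula: PI = PV(cash flows) / initial investment
Substituting: PI = $38,025.55 / $29,350.00
PI = 1.2956

1.2956


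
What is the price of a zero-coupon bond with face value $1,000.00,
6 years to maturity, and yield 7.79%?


Formula: Price = FV / (1 + r)^n
Substituting: Price = $1,000.00 / (1 + 0.0779)^6
Discount factor: (1.0779)^6 = 1.568451
Price = $1,000.00 / 1.568451 = $637.57

$637.57


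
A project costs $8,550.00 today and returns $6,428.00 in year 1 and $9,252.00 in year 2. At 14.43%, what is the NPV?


Formula: NPV = C0 + C1/(1+r) + C2/(1+r)^2
Discount C1: $6,428.00 / (1 + 0.1443) = $5,617.41
Discount C2: $9,252.00 / (1 + 0.1443)^2 = $7,065.71
NPV = -$8,550.00 + $5,617.41 + $7,065.71 = $4,133.12

$4,133.12
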